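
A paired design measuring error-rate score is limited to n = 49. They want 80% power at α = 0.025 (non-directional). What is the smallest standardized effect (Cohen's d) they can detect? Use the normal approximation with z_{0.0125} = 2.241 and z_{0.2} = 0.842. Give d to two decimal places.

d_min ≈ 0.44

For a single sample (or paired design) of n = 49: d_min = (z_{α/2} + z_β)/√n.
z-sum = 2.241 + 0.842 = 3.083.
d_min = 3.083 / √49 = 3.083 / 7.000 = 0.440.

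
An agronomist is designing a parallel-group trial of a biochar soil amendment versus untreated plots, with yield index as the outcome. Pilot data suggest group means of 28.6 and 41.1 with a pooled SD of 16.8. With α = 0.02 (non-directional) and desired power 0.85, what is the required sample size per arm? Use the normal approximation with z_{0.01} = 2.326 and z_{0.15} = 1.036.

n = 41 per group

Cohen's d = |M₁ − M₂| / SD_pooled = |28.6 − 41.1| / 16.8 = 12.5 / 16.8 = 0.744.
For two independent groups with equal n: n = 2·((z_{α/2} + z_β) / d)².
z_{α/2} + z_β = 2.326 + 1.036 = 3.362.
n = 2 × (3.362 / 0.744)² = 2 × 4.519² = 2 × 20.42 = 40.8.
Round up to the next whole participant.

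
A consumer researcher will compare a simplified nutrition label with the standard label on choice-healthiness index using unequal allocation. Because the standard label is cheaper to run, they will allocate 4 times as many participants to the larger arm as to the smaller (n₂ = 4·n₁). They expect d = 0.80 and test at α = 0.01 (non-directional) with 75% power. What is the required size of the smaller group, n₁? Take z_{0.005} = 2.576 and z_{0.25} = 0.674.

n₁ = 21

With allocation ratio k = n₂/n₁ = 4, Var(x̄₁−x̄₂) = σ²(1/n₁ + 1/(k·n₁)) = σ²·(k+1)/(k·n₁).
So n₁ = (1 + 1/k)·((z_{α/2} + z_β)/d)² = 1.250 × (3.250/0.80)².
n₁ = 1.250 × 16.50 = 20.6.
Round up: n₁ = 21, giving n₂ = 4 × 21 = 84.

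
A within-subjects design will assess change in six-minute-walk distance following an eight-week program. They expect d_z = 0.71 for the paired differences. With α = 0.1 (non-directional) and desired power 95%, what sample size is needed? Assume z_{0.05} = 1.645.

n = 22 pairs

For a paired (one-sample on differences) test: n = ((z_{α/2} + z_β) / d)².
z_{α/2} + z_β = 1.645 + 1.645 = 3.290.
n = (3.290 / 0.71)² = 4.634² = 21.47.
Round up.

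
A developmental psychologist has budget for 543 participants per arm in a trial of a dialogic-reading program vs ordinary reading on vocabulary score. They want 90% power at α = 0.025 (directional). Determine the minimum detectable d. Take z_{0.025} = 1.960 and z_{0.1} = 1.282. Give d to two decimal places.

For two independent groups of n = 543 each: d_min = (z_{α} + z_β)·√(2/n).
z-sum = 1.960 + 1.282 = 3.242.
d_min = 3.242 × √(2/543) = 3.242 × 0.0607 = 0.197.

d_min ≈ 0.20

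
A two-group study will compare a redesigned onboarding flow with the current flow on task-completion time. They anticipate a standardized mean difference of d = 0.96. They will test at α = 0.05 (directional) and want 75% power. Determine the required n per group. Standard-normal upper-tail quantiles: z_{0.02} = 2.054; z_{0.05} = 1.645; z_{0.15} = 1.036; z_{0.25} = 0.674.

For two independent groups with equal n: n = 2·((z_{α} + z_β) / d)².
z_{α} + z_β = 1.645 + 0.674 = 2.319.
n = 2 × (2.319 / 0.96)² = 2 × 2.416² = 2 × 5.84 = 11.7.
Round up to the next whole participant.

n = 12 per group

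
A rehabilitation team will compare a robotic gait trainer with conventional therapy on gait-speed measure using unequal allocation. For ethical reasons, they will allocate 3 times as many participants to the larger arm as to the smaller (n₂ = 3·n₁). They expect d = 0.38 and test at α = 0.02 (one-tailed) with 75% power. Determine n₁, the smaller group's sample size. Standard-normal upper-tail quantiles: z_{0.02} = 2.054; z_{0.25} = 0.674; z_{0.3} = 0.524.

n₁ = 69

With allocation ratio k = n₂/n₁ = 3, Var(x̄₁−x̄₂) = σ²(1/n₁ + 1/(k·n₁)) = σ²·(k+1)/(k·n₁).
So n₁ = (1 + 1/k)·((z_{α} + z_β)/d)² = 1.333 × (2.728/0.38)².
n₁ = 1.333 × 51.54 = 68.7.
Round up: n₁ = 69, giving n₂ = 3 × 69 = 207.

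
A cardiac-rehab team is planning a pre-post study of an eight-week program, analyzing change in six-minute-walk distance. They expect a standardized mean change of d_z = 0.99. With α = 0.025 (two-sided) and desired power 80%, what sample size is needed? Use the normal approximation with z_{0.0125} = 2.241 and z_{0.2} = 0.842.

For a paired (one-sample on differences) test: n = ((z_{α/2} + z_β) / d)².
z_{α/2} + z_β = 2.241 + 0.842 = 3.083.
n = (3.083 / 0.99)² = 3.114² = 9.70.
Round up.

n = 10 pairs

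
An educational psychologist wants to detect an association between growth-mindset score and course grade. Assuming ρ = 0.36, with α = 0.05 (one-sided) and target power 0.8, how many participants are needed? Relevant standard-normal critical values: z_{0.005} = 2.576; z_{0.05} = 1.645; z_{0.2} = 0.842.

Fisher's z: C = ½·ln((1+r)/(1−r)) = ½·ln(2.1250) = 0.3769.
n = ((z_{α} + z_β)/C)² + 3.
(1.645 + 0.842) / 0.3769 = 2.487 / 0.3769 = 6.599.
n = 6.599² + 3 = 43.54 + 3 = 46.5.
Round up.

n = 47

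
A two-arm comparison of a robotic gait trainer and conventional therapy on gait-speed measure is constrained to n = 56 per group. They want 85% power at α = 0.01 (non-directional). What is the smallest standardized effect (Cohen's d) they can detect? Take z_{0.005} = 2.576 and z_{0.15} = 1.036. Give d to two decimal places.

d_min ≈ 0.68

For two independent groups of n = 56 each: d_min = (z_{α/2} + z_β)·√(2/n).
z-sum = 2.576 + 1.036 = 3.612.
d_min = 3.612 × √(2/56) = 3.612 × 0.1890 = 0.683.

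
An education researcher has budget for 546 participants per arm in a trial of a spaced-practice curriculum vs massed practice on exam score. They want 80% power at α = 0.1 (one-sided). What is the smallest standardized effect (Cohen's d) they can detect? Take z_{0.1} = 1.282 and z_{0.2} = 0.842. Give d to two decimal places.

For two independent groups of n = 546 each: d_min = (z_{α} + z_β)·√(2/n).
z-sum = 1.282 + 0.842 = 2.124.
d_min = 2.124 × √(2/546) = 2.124 × 0.0605 = 0.129.

d_min ≈ 0.13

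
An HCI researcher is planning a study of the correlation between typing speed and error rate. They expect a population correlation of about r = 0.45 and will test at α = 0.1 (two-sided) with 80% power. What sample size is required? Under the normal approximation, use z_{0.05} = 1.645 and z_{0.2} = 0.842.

n = 30

Fisher's z: C = ½·ln((1+r)/(1−r)) = ½·ln(2.6364) = 0.4847.
n = ((z_{α/2} + z_β)/C)² + 3.
(1.645 + 0.842) / 0.4847 = 2.487 / 0.4847 = 5.131.
n = 5.131² + 3 = 26.33 + 3 = 29.3.
Round up.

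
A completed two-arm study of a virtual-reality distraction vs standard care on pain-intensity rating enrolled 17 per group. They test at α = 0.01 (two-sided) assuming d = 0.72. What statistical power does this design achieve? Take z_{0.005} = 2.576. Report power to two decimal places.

power ≈ 0.32

For two equal groups, power = Φ(d·√(n/2) − z_{α/2}).
d·√(n/2) = 0.72 × √(17/2) = 0.72 × 2.915 = 2.099.
z_β = 2.099 − 2.576 = -0.477.
Power = Φ(-0.477) = 0.317.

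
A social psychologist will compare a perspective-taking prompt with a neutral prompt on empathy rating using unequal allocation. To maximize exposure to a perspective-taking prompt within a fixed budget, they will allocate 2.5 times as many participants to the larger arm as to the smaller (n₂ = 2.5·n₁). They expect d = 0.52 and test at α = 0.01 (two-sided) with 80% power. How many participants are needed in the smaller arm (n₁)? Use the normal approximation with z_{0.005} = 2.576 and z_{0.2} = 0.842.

n₁ = 61

With allocation ratio k = n₂/n₁ = 2.5, Var(x̄₁−x̄₂) = σ²(1/n₁ + 1/(k·n₁)) = σ²·(k+1)/(k·n₁).
So n₁ = (1 + 1/k)·((z_{α/2} + z_β)/d)² = 1.400 × (3.418/0.52)².
n₁ = 1.400 × 43.21 = 60.5.
Round up: n₁ = 61, giving n₂ = ⌈2.5 × 61⌉ = ⌈152.5⌉ = 153.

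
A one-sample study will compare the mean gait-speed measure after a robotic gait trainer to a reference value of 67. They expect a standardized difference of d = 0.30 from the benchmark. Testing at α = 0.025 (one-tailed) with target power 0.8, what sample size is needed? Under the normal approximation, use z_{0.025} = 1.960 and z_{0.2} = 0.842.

n = 88

For a one-sample test: n = ((z_{α} + z_β) / d)².
z_{α} + z_β = 1.960 + 0.842 = 2.802.
n = (2.802 / 0.30)² = 9.340² = 87.24.
Round up.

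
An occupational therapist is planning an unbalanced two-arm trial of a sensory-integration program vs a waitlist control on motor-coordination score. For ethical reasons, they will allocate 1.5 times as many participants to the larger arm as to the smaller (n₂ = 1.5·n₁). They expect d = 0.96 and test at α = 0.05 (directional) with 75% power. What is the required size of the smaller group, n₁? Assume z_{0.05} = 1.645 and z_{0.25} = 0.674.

With allocation ratio k = n₂/n₁ = 1.5, Var(x̄₁−x̄₂) = σ²(1/n₁ + 1/(k·n₁)) = σ²·(k+1)/(k·n₁).
So n₁ = (1 + 1/k)·((z_{α} + z_β)/d)² = 1.667 × (2.319/0.96)².
n₁ = 1.667 × 5.84 = 9.7.
Round up: n₁ = 10, giving n₂ = 1.5 × 10 = 15.

n₁ = 10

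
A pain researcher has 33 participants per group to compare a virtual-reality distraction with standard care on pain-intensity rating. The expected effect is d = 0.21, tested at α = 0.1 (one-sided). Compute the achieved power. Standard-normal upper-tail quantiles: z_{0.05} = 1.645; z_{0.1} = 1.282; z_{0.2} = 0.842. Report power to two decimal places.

For two equal groups, power = Φ(d·√(n/2) − z_{α}).
d·√(n/2) = 0.21 × √(33/2) = 0.21 × 4.062 = 0.853.
z_β = 0.853 − 1.282 = -0.429.
Power = Φ(-0.429) = 0.334.

power ≈ 0.33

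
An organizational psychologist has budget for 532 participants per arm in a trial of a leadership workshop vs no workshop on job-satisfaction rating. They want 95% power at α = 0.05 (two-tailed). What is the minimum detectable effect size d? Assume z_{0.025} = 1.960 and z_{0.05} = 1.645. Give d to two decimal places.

For two independent groups of n = 532 each: d_min = (z_{α/2} + z_β)·√(2/n).
z-sum = 1.960 + 1.645 = 3.605.
d_min = 3.605 × √(2/532) = 3.605 × 0.0613 = 0.221.

d_min ≈ 0.22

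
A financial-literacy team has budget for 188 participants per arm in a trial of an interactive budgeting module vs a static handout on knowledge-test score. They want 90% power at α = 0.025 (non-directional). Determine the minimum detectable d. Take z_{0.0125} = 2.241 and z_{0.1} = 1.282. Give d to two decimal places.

d_min ≈ 0.36

For two independent groups of n = 188 each: d_min = (z_{α/2} + z_β)·√(2/n).
z-sum = 2.241 + 1.282 = 3.523.
d_min = 3.523 × √(2/188) = 3.523 × 0.1031 = 0.363.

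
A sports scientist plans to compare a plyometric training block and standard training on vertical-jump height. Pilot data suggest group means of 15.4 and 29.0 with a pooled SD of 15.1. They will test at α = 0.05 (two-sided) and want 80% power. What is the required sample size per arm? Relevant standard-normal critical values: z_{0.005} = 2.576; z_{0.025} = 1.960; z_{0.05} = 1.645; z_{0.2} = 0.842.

n = 20 per group

Cohen's d = |M₁ − M₂| / SD_pooled = |15.4 − 29.0| / 15.1 = 13.6 / 15.1 = 0.901.
For two independent groups with equal n: n = 2·((z_{α/2} + z_β) / d)².
z_{α/2} + z_β = 1.960 + 0.842 = 2.802.
n = 2 × (2.802 / 0.901)² = 2 × 3.110² = 2 × 9.67 = 19.3.
Round up to the next whole participant.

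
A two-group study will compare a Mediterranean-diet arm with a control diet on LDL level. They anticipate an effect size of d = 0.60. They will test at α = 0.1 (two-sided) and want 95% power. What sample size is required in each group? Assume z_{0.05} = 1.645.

For two independent groups with equal n: n = 2·((z_{α/2} + z_β) / d)².
z_{α/2} + z_β = 1.645 + 1.645 = 3.290.
n = 2 × (3.290 / 0.60)² = 2 × 5.483² = 2 × 30.07 = 60.1.
Round up to the next whole participant.

n = 61 per group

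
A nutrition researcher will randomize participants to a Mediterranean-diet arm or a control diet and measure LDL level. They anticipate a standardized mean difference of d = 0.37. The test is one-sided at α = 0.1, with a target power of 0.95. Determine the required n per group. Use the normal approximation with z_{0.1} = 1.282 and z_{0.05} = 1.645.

n = 126 per group

For two independent groups with equal n: n = 2·((z_{α} + z_β) / d)².
z_{α} + z_β = 1.282 + 1.645 = 2.927.
n = 2 × (2.927 / 0.37)² = 2 × 7.911² = 2 × 62.58 = 125.2.
Round up to the next whole participant.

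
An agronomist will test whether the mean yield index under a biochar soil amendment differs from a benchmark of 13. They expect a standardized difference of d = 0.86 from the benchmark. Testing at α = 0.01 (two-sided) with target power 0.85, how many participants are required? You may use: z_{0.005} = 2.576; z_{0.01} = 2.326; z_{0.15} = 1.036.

n = 18

For a one-sample test: n = ((z_{α/2} + z_β) / d)².
z_{α/2} + z_β = 2.576 + 1.036 = 3.612.
n = (3.612 / 0.86)² = 4.200² = 17.64.
Round up.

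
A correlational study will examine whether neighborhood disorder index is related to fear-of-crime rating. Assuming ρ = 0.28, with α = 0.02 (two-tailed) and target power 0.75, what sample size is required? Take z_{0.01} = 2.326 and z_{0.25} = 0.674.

Fisher's z: C = ½·ln((1+r)/(1−r)) = ½·ln(1.7778) = 0.2877.
n = ((z_{α/2} + z_β)/C)² + 3.
(2.326 + 0.674) / 0.2877 = 3.000 / 0.2877 = 10.428.
n = 10.428² + 3 = 108.73 + 3 = 111.7.
Round up.

n = 112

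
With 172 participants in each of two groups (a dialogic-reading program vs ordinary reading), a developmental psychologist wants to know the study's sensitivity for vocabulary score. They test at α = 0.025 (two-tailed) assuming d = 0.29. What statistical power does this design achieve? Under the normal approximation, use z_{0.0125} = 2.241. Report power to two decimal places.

power ≈ 0.67

For two equal groups, power = Φ(d·√(n/2) − z_{α/2}).
d·√(n/2) = 0.29 × √(172/2) = 0.29 × 9.274 = 2.689.
z_β = 2.689 − 2.241 = 0.448.
Power = Φ(0.448) = 0.673.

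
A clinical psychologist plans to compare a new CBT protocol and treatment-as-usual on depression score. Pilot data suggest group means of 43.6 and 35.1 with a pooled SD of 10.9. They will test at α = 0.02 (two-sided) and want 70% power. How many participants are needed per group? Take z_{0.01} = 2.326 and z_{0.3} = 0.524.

n = 27 per group

Cohen's d = |M₁ − M₂| / SD_pooled = |43.6 − 35.1| / 10.9 = 8.5 / 10.9 = 0.780.
For two independent groups with equal n: n = 2·((z_{α/2} + z_β) / d)².
z_{α/2} + z_β = 2.326 + 0.524 = 2.850.
n = 2 × (2.850 / 0.780)² = 2 × 3.654² = 2 × 13.35 = 26.7.
Round up to the next whole participant.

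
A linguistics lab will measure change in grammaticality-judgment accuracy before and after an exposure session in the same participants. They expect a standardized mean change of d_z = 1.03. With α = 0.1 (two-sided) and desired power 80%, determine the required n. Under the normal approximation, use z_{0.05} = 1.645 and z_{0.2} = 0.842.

n = 6 pairs

For a paired (one-sample on differences) test: n = ((z_{α/2} + z_β) / d)².
z_{α/2} + z_β = 1.645 + 0.842 = 2.487.
n = (2.487 / 1.03)² = 2.415² = 5.83.
Round up.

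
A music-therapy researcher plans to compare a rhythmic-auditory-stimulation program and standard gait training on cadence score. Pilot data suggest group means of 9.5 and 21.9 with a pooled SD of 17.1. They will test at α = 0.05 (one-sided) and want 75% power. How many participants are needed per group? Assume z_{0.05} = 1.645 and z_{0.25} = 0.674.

n = 21 per group

Cohen's d = |M₁ − M₂| / SD_pooled = |9.5 − 21.9| / 17.1 = 12.4 / 17.1 = 0.725.
For two independent groups with equal n: n = 2·((z_{α} + z_β) / d)².
z_{α} + z_β = 1.645 + 0.674 = 2.319.
n = 2 × (2.319 / 0.725)² = 2 × 3.199² = 2 × 10.23 = 20.5.
Round up to the next whole participant.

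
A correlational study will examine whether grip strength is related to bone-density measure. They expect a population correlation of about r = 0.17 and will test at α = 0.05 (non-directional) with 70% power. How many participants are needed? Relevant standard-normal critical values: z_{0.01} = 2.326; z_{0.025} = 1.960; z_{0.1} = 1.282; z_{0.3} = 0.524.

n = 213

Fisher's z: C = ½·ln((1+r)/(1−r)) = ½·ln(1.4096) = 0.1717.
n = ((z_{α/2} + z_β)/C)² + 3.
(1.960 + 0.524) / 0.1717 = 2.484 / 0.1717 = 14.467.
n = 14.467² + 3 = 209.30 + 3 = 212.3.
Round up.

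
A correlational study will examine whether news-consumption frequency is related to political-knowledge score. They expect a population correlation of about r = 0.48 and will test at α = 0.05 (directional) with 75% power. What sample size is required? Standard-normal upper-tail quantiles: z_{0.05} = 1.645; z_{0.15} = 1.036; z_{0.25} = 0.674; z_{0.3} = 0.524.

n = 23

Fisher's z: C = ½·ln((1+r)/(1−r)) = ½·ln(2.8462) = 0.5230.
n = ((z_{α} + z_β)/C)² + 3.
(1.645 + 0.674) / 0.5230 = 2.319 / 0.5230 = 4.434.
n = 4.434² + 3 = 19.66 + 3 = 22.7.
Round up.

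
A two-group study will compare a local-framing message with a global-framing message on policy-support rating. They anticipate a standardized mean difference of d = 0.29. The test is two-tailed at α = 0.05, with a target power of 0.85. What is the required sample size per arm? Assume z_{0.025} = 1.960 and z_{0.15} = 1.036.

n = 214 per group

For two independent groups with equal n: n = 2·((z_{α/2} + z_β) / d)².
z_{α/2} + z_β = 1.960 + 1.036 = 2.996.
n = 2 × (2.996 / 0.29)² = 2 × 10.331² = 2 × 106.73 = 213.5.
Round up to the next whole participant.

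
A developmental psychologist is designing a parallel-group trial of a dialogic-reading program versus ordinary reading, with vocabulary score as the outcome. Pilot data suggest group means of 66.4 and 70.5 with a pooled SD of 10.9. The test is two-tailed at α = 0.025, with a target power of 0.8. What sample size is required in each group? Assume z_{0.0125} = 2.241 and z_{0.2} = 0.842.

n = 135 per group

Cohen's d = |M₁ − M₂| / SD_pooled = |66.4 − 70.5| / 10.9 = 4.1 / 10.9 = 0.376.
For two independent groups with equal n: n = 2·((z_{α/2} + z_β) / d)².
z_{α/2} + z_β = 2.241 + 0.842 = 3.083.
n = 2 × (3.083 / 0.376)² = 2 × 8.199² = 2 × 67.23 = 134.5.
Round up to the next whole participant.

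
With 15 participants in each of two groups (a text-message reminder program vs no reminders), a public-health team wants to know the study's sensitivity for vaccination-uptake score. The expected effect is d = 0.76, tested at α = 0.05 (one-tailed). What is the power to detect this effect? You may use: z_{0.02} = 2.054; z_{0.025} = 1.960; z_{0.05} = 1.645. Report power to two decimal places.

power ≈ 0.67

For two equal groups, power = Φ(d·√(n/2) − z_{α}).
d·√(n/2) = 0.76 × √(15/2) = 0.76 × 2.739 = 2.081.
z_β = 2.081 − 1.645 = 0.436.
Power = Φ(0.436) = 0.669.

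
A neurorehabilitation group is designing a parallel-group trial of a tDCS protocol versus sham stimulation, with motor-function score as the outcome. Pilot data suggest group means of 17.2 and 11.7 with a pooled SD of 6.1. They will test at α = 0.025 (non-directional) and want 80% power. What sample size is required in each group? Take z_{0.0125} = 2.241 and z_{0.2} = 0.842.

Cohen's d = |M₁ − M₂| / SD_pooled = |17.2 − 11.7| / 6.1 = 5.5 / 6.1 = 0.902.
For two independent groups with equal n: n = 2·((z_{α/2} + z_β) / d)².
z_{α/2} + z_β = 2.241 + 0.842 = 3.083.
n = 2 × (3.083 / 0.902)² = 2 × 3.418² = 2 × 11.68 = 23.4.
Round up to the next whole participant.

n = 24 per group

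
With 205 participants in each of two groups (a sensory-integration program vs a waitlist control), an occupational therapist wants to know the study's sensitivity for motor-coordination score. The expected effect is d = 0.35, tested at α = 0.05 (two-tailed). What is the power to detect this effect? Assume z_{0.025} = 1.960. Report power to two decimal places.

For two equal groups, power = Φ(d·√(n/2) − z_{α/2}).
d·√(n/2) = 0.35 × √(205/2) = 0.35 × 10.124 = 3.543.
z_β = 3.543 − 1.960 = 1.583.
Power = Φ(1.583) = 0.943.

power ≈ 0.94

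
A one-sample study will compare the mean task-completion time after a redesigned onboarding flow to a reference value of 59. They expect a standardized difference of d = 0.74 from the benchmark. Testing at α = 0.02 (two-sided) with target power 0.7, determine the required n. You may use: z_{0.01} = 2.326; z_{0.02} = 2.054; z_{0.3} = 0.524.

For a one-sample test: n = ((z_{α/2} + z_β) / d)².
z_{α/2} + z_β = 2.326 + 0.524 = 2.850.
n = (2.850 / 0.74)² = 3.851² = 14.83.
Round up.

n = 15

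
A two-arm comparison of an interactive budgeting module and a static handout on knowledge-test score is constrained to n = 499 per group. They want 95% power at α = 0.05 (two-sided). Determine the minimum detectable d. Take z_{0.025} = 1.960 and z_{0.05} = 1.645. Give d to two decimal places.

d_min ≈ 0.23

For two independent groups of n = 499 each: d_min = (z_{α/2} + z_β)·√(2/n).
z-sum = 1.960 + 1.645 = 3.605.
d_min = 3.605 × √(2/499) = 3.605 × 0.0633 = 0.228.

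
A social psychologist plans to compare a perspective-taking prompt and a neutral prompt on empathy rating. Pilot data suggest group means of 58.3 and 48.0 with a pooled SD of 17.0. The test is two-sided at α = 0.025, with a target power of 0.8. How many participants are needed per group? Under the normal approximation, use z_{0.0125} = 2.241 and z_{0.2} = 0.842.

n = 52 per group

Cohen's d = |M₁ − M₂| / SD_pooled = |58.3 − 48.0| / 17.0 = 10.3 / 17.0 = 0.606.
For two independent groups with equal n: n = 2·((z_{α/2} + z_β) / d)².
z_{α/2} + z_β = 2.241 + 0.842 = 3.083.
n = 2 × (3.083 / 0.606)² = 2 × 5.087² = 2 × 25.88 = 51.8.
Round up to the next whole participant.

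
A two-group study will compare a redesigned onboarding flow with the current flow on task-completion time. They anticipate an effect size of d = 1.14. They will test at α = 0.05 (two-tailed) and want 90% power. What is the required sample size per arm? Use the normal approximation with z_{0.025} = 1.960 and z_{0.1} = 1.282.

n = 17 per group

For two independent groups with equal n: n = 2·((z_{α/2} + z_β) / d)².
z_{α/2} + z_β = 1.960 + 1.282 = 3.242.
n = 2 × (3.242 / 1.14)² = 2 × 2.844² = 2 × 8.09 = 16.2.
Round up to the next whole participant.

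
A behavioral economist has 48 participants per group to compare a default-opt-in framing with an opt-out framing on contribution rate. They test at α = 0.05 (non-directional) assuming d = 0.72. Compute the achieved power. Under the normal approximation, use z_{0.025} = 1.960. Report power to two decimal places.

For two equal groups, power = Φ(d·√(n/2) − z_{α/2}).
d·√(n/2) = 0.72 × √(48/2) = 0.72 × 4.899 = 3.527.
z_β = 3.527 − 1.960 = 1.567.
Power = Φ(1.567) = 0.941.

power ≈ 0.94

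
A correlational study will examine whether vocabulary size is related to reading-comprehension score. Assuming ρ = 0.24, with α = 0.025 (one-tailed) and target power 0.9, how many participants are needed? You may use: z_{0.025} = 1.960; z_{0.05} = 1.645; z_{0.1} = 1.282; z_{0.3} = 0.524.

n = 179

Fisher's z: C = ½·ln((1+r)/(1−r)) = ½·ln(1.6316) = 0.2448.
n = ((z_{α} + z_β)/C)² + 3.
(1.960 + 1.282) / 0.2448 = 3.242 / 0.2448 = 13.243.
n = 13.243² + 3 = 175.39 + 3 = 178.4.
Round up.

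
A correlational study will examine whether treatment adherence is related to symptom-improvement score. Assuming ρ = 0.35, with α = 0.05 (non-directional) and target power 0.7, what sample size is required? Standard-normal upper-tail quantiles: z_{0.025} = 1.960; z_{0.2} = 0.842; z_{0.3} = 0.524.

n = 50

Fisher's z: C = ½·ln((1+r)/(1−r)) = ½·ln(2.0769) = 0.3654.
n = ((z_{α/2} + z_β)/C)² + 3.
(1.960 + 0.524) / 0.3654 = 2.484 / 0.3654 = 6.798.
n = 6.798² + 3 = 46.21 + 3 = 49.2.
Round up.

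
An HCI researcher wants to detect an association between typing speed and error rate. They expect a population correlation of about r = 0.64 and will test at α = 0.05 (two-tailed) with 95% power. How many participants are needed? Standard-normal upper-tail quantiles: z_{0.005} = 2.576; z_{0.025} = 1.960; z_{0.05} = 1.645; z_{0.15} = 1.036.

Fisher's z: C = ½·ln((1+r)/(1−r)) = ½·ln(4.5556) = 0.7582.
n = ((z_{α/2} + z_β)/C)² + 3.
(1.960 + 1.645) / 0.7582 = 3.605 / 0.7582 = 4.755.
n = 4.755² + 3 = 22.61 + 3 = 25.6.
Round up.

n = 26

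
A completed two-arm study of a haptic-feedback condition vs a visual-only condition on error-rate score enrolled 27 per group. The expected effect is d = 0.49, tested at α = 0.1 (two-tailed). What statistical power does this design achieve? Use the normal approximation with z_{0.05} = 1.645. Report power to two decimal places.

For two equal groups, power = Φ(d·√(n/2) − z_{α/2}).
d·√(n/2) = 0.49 × √(27/2) = 0.49 × 3.674 = 1.800.
z_β = 1.800 − 1.645 = 0.155.
Power = Φ(0.155) = 0.562.

power ≈ 0.56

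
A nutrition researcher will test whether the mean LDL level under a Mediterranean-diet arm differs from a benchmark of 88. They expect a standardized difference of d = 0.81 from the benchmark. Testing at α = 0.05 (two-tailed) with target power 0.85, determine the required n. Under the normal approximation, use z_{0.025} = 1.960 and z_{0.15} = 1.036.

n = 14

For a one-sample test: n = ((z_{α/2} + z_β) / d)².
z_{α/2} + z_β = 1.960 + 1.036 = 2.996.
n = (2.996 / 0.81)² = 3.699² = 13.68.
Round up.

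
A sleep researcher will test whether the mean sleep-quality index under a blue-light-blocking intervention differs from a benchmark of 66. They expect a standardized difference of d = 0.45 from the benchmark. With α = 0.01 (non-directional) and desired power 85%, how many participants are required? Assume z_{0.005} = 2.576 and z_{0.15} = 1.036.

n = 65

For a one-sample test: n = ((z_{α/2} + z_β) / d)².
z_{α/2} + z_β = 2.576 + 1.036 = 3.612.
n = (3.612 / 0.45)² = 8.027² = 64.43.
Round up.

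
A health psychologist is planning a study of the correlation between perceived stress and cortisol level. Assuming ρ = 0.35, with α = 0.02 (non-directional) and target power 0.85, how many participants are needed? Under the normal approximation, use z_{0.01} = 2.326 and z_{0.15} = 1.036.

Fisher's z: C = ½·ln((1+r)/(1−r)) = ½·ln(2.0769) = 0.3654.
n = ((z_{α/2} + z_β)/C)² + 3.
(2.326 + 1.036) / 0.3654 = 3.362 / 0.3654 = 9.201.
n = 9.201² + 3 = 84.66 + 3 = 87.7.
Round up.

n = 88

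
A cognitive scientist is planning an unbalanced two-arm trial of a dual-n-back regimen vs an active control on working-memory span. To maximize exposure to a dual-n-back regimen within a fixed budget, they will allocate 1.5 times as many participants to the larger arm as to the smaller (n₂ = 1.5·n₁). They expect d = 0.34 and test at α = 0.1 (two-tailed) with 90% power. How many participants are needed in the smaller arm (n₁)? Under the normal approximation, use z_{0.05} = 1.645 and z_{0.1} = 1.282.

n₁ = 124

With allocation ratio k = n₂/n₁ = 1.5, Var(x̄₁−x̄₂) = σ²(1/n₁ + 1/(k·n₁)) = σ²·(k+1)/(k·n₁).
So n₁ = (1 + 1/k)·((z_{α/2} + z_β)/d)² = 1.667 × (2.927/0.34)².
n₁ = 1.667 × 74.11 = 123.5.
Round up: n₁ = 124, giving n₂ = 1.5 × 124 = 186.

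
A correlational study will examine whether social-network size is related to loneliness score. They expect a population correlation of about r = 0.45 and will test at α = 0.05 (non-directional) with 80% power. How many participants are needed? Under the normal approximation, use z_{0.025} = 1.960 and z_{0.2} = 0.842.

Fisher's z: C = ½·ln((1+r)/(1−r)) = ½·ln(2.6364) = 0.4847.
n = ((z_{α/2} + z_β)/C)² + 3.
(1.960 + 0.842) / 0.4847 = 2.802 / 0.4847 = 5.781.
n = 5.781² + 3 = 33.42 + 3 = 36.4.
Round up.

n = 37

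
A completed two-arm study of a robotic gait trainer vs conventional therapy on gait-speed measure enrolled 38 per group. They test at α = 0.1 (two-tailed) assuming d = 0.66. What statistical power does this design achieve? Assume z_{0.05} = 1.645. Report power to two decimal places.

For two equal groups, power = Φ(d·√(n/2) − z_{α/2}).
d·√(n/2) = 0.66 × √(38/2) = 0.66 × 4.359 = 2.877.
z_β = 2.877 − 1.645 = 1.232.
Power = Φ(1.232) = 0.891.

power ≈ 0.89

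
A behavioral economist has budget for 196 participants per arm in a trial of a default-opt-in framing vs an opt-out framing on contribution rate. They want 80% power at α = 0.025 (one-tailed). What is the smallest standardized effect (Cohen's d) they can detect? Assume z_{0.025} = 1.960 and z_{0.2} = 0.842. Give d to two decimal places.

d_min ≈ 0.28

For two independent groups of n = 196 each: d_min = (z_{α} + z_β)·√(2/n).
z-sum = 1.960 + 0.842 = 2.802.
d_min = 2.802 × √(2/196) = 2.802 × 0.1010 = 0.283.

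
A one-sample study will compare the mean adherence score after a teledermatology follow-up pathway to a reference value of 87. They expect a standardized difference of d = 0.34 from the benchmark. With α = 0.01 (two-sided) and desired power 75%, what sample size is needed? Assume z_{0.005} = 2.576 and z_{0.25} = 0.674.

n = 92

For a one-sample test: n = ((z_{α/2} + z_β) / d)².
z_{α/2} + z_β = 2.576 + 0.674 = 3.250.
n = (3.250 / 0.34)² = 9.559² = 91.37.
Round up.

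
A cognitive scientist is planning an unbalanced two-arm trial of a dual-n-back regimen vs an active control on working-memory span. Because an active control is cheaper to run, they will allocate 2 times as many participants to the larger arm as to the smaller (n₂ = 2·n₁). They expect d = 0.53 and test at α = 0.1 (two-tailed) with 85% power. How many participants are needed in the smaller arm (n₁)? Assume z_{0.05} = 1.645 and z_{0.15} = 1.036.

n₁ = 39

With allocation ratio k = n₂/n₁ = 2, Var(x̄₁−x̄₂) = σ²(1/n₁ + 1/(k·n₁)) = σ²·(k+1)/(k·n₁).
So n₁ = (1 + 1/k)·((z_{α/2} + z_β)/d)² = 1.500 × (2.681/0.53)².
n₁ = 1.500 × 25.59 = 38.4.
Round up: n₁ = 39, giving n₂ = 2 × 39 = 78.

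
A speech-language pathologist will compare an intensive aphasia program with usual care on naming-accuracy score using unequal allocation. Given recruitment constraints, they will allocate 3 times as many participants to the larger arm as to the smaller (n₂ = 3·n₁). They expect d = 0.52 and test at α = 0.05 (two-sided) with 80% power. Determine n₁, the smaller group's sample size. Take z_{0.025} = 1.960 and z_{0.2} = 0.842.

With allocation ratio k = n₂/n₁ = 3, Var(x̄₁−x̄₂) = σ²(1/n₁ + 1/(k·n₁)) = σ²·(k+1)/(k·n₁).
So n₁ = (1 + 1/k)·((z_{α/2} + z_β)/d)² = 1.333 × (2.802/0.52)².
n₁ = 1.333 × 29.04 = 38.7.
Round up: n₁ = 39, giving n₂ = 3 × 39 = 117.

n₁ = 39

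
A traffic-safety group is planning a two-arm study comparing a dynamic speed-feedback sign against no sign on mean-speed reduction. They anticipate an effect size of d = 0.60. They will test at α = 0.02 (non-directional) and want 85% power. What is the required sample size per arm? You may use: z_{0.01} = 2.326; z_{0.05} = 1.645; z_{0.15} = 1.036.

For two independent groups with equal n: n = 2·((z_{α/2} + z_β) / d)².
z_{α/2} + z_β = 2.326 + 1.036 = 3.362.
n = 2 × (3.362 / 0.60)² = 2 × 5.603² = 2 × 31.40 = 62.8.
Round up to the next whole participant.

n = 63 per group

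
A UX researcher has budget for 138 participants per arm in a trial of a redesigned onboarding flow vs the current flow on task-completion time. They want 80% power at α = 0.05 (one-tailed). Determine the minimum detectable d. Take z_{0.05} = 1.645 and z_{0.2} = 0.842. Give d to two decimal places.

d_min ≈ 0.30

For two independent groups of n = 138 each: d_min = (z_{α} + z_β)·√(2/n).
z-sum = 1.645 + 0.842 = 2.487.
d_min = 2.487 × √(2/138) = 2.487 × 0.1204 = 0.299.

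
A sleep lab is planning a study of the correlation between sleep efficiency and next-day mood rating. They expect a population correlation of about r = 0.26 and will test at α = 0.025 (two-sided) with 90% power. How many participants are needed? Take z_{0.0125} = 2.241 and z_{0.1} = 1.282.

Fisher's z: C = ½·ln((1+r)/(1−r)) = ½·ln(1.7027) = 0.2661.
n = ((z_{α/2} + z_β)/C)² + 3.
(2.241 + 1.282) / 0.2661 = 3.523 / 0.2661 = 13.239.
n = 13.239² + 3 = 175.28 + 3 = 178.3.
Round up.

n = 179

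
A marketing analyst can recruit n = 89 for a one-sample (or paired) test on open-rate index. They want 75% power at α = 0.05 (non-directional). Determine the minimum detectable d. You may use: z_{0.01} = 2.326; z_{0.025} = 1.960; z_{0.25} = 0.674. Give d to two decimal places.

For a single sample (or paired design) of n = 89: d_min = (z_{α/2} + z_β)/√n.
z-sum = 1.960 + 0.674 = 2.634.
d_min = 2.634 / √89 = 2.634 / 9.434 = 0.279.

d_min ≈ 0.28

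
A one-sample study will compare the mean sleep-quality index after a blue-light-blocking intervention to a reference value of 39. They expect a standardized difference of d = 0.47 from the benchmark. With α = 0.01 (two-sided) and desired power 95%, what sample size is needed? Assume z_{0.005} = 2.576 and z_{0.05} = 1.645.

n = 81

For a one-sample test: n = ((z_{α/2} + z_β) / d)².
z_{α/2} + z_β = 2.576 + 1.645 = 4.221.
n = (4.221 / 0.47)² = 8.981² = 80.66.
Round up.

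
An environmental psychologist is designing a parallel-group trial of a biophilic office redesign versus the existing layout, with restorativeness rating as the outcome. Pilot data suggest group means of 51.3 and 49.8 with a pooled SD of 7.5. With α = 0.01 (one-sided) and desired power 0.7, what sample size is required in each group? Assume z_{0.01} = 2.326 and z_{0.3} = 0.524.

Cohen's d = |M₁ − M₂| / SD_pooled = |51.3 − 49.8| / 7.5 = 1.5 / 7.5 = 0.200.
For two independent groups with equal n: n = 2·((z_{α} + z_β) / d)².
z_{α} + z_β = 2.326 + 0.524 = 2.850.
n = 2 × (2.850 / 0.200)² = 2 × 14.250² = 2 × 203.06 = 406.1.
Round up to the next whole participant.

n = 407 per group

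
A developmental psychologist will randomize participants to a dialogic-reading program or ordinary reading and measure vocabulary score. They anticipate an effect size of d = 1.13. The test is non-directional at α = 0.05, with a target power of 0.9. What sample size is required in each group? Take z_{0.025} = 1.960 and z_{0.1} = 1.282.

n = 17 per group

For two independent groups with equal n: n = 2·((z_{α/2} + z_β) / d)².
z_{α/2} + z_β = 1.960 + 1.282 = 3.242.
n = 2 × (3.242 / 1.13)² = 2 × 2.869² = 2 × 8.23 = 16.5.
Round up to the next whole participant.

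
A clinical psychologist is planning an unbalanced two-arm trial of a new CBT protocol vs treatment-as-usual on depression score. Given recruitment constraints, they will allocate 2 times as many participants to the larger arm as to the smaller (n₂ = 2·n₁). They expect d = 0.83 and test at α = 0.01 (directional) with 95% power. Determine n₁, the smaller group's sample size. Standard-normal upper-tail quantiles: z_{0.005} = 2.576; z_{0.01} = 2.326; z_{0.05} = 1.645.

n₁ = 35

With allocation ratio k = n₂/n₁ = 2, Var(x̄₁−x̄₂) = σ²(1/n₁ + 1/(k·n₁)) = σ²·(k+1)/(k·n₁).
So n₁ = (1 + 1/k)·((z_{α} + z_β)/d)² = 1.500 × (3.971/0.83)².
n₁ = 1.500 × 22.89 = 34.3.
Round up: n₁ = 35, giving n₂ = 2 × 35 = 70.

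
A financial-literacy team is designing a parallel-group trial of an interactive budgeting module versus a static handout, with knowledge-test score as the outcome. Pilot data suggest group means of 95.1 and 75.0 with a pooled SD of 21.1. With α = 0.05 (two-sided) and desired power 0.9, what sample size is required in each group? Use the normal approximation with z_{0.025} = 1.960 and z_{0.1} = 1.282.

n = 24 per group

Cohen's d = |M₁ − M₂| / SD_pooled = |95.1 − 75.0| / 21.1 = 20.1 / 21.1 = 0.953.
For two independent groups with equal n: n = 2·((z_{α/2} + z_β) / d)².
z_{α/2} + z_β = 1.960 + 1.282 = 3.242.
n = 2 × (3.242 / 0.953)² = 2 × 3.402² = 2 × 11.57 = 23.1.
Round up to the next whole participant.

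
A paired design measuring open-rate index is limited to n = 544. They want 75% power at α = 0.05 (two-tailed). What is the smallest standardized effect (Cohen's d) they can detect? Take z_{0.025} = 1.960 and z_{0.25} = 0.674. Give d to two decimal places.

For a single sample (or paired design) of n = 544: d_min = (z_{α/2} + z_β)/√n.
z-sum = 1.960 + 0.674 = 2.634.
d_min = 2.634 / √544 = 2.634 / 23.324 = 0.113.

d_min ≈ 0.11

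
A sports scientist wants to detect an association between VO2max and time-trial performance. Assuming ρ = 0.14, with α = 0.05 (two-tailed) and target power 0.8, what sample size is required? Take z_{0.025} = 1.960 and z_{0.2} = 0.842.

Fisher's z: C = ½·ln((1+r)/(1−r)) = ½·ln(1.3256) = 0.1409.
n = ((z_{α/2} + z_β)/C)² + 3.
(1.960 + 0.842) / 0.1409 = 2.802 / 0.1409 = 19.886.
n = 19.886² + 3 = 395.47 + 3 = 398.5.
Round up.

n = 399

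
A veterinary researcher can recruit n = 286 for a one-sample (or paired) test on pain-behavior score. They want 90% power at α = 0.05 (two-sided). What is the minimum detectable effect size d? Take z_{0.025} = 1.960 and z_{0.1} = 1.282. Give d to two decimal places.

For a single sample (or paired design) of n = 286: d_min = (z_{α/2} + z_β)/√n.
z-sum = 1.960 + 1.282 = 3.242.
d_min = 3.242 / √286 = 3.242 / 16.912 = 0.192.

d_min ≈ 0.19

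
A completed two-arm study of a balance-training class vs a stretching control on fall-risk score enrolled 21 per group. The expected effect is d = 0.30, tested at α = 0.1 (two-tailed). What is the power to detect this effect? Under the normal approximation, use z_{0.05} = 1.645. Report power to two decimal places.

For two equal groups, power = Φ(d·√(n/2) − z_{α/2}).
d·√(n/2) = 0.30 × √(21/2) = 0.30 × 3.240 = 0.972.
z_β = 0.972 − 1.645 = -0.673.
Power = Φ(-0.673) = 0.251.

power ≈ 0.25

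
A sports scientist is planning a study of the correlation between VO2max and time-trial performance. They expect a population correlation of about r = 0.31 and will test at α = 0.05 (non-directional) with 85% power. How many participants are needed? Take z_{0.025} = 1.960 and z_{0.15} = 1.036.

n = 91

Fisher's z: C = ½·ln((1+r)/(1−r)) = ½·ln(1.8986) = 0.3205.
n = ((z_{α/2} + z_β)/C)² + 3.
(1.960 + 1.036) / 0.3205 = 2.996 / 0.3205 = 9.348.
n = 9.348² + 3 = 87.38 + 3 = 90.4.
Round up.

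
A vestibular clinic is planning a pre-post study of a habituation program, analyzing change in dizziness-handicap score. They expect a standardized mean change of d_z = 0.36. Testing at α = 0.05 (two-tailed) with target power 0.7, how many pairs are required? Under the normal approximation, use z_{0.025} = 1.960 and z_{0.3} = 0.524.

n = 48 pairs

For a paired (one-sample on differences) test: n = ((z_{α/2} + z_β) / d)².
z_{α/2} + z_β = 1.960 + 0.524 = 2.484.
n = (2.484 / 0.36)² = 6.900² = 47.61.
Round up.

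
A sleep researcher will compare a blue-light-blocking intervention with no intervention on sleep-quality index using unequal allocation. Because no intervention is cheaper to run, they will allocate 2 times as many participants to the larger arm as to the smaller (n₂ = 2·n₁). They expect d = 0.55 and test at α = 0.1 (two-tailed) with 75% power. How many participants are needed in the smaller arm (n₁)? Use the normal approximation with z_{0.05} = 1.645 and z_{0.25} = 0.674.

With allocation ratio k = n₂/n₁ = 2, Var(x̄₁−x̄₂) = σ²(1/n₁ + 1/(k·n₁)) = σ²·(k+1)/(k·n₁).
So n₁ = (1 + 1/k)·((z_{α/2} + z_β)/d)² = 1.500 × (2.319/0.55)².
n₁ = 1.500 × 17.78 = 26.7.
Round up: n₁ = 27, giving n₂ = 2 × 27 = 54.

n₁ = 27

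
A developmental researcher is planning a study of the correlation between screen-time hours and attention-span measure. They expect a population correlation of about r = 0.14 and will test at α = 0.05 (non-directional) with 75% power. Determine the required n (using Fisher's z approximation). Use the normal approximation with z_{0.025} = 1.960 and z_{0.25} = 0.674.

Fisher's z: C = ½·ln((1+r)/(1−r)) = ½·ln(1.3256) = 0.1409.
n = ((z_{α/2} + z_β)/C)² + 3.
(1.960 + 0.674) / 0.1409 = 2.634 / 0.1409 = 18.694.
n = 18.694² + 3 = 349.47 + 3 = 352.5.
Round up.

n = 353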